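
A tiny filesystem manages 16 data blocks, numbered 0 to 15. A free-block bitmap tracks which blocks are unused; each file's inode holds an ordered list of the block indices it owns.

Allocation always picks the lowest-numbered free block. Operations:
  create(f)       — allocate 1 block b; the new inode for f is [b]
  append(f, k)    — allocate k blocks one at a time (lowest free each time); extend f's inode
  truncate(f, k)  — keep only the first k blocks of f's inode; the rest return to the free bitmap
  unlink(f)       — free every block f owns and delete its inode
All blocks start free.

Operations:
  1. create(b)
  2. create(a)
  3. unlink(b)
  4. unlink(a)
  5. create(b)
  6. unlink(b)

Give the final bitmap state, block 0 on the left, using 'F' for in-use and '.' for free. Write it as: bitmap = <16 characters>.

bitmap = ................

create(b): bitmap=F............... | b=[0]
create(a): bitmap=FF.............. | a=[1] b=[0]
unlink(b): bitmap=.F.............. | a=[1]
unlink(a): bitmap=................ | 
create(b): bitmap=F............... | b=[0]
unlink(b): bitmap=................ | 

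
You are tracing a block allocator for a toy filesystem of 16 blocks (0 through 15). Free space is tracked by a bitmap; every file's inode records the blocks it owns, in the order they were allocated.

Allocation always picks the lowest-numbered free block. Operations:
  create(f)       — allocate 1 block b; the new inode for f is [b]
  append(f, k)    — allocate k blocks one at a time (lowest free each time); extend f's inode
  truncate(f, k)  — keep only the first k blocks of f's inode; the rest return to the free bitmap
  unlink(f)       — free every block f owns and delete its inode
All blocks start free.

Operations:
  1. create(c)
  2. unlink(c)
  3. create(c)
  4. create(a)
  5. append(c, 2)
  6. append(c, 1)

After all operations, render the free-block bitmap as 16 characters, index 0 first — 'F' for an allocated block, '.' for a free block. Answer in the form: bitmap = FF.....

create(c): bitmap=F............... | c=[0]
unlink(c): bitmap=................ | 
create(c): bitmap=F............... | c=[0]
create(a): bitmap=FF.............. | a=[1] c=[0]
append(c, 2): bitmap=FFFF............ | a=[1] c=[0, 2, 3]
append(c, 1): bitmap=FFFFF........... | a=[1] c=[0, 2, 3, 4]

bitmap = FFFFF...........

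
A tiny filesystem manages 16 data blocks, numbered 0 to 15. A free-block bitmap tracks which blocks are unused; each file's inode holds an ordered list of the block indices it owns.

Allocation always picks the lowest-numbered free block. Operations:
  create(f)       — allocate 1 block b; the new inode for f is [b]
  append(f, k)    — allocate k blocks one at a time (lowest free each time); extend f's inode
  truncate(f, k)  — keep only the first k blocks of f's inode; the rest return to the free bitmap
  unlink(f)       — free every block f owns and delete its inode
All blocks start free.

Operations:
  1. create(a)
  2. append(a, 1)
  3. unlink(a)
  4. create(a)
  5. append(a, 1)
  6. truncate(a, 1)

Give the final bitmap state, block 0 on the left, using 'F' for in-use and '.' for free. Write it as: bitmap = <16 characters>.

create(a): bitmap=F............... | a=[0]
append(a, 1): bitmap=FF.............. | a=[0, 1]
unlink(a): bitmap=................ | 
create(a): bitmap=F............... | a=[0]
append(a, 1): bitmap=FF.............. | a=[0, 1]
truncate(a, 1): bitmap=F............... | a=[0]

bitmap = F...............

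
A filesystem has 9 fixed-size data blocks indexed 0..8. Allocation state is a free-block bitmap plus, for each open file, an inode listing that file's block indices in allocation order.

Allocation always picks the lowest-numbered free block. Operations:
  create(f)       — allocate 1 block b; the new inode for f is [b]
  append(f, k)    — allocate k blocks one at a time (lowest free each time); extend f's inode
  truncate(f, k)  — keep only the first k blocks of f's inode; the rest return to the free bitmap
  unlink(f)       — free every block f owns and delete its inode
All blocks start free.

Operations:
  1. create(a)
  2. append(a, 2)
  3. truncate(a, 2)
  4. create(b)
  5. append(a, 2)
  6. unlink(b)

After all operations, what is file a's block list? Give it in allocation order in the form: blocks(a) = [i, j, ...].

blocks(a) = [0, 1, 3, 4]

after create(a) → a:[0]  free=[F........]
after append(a, 2) → a:[0, 1, 2]  free=[FFF......]
after truncate(a, 2) → a:[0, 1]  free=[FF.......]
after create(b) → a:[0, 1], b:[2]  free=[FFF......]
after append(a, 2) → a:[0, 1, 3, 4], b:[2]  free=[FFFFF....]
after unlink(b) → a:[0, 1, 3, 4]  free=[FF.FF....]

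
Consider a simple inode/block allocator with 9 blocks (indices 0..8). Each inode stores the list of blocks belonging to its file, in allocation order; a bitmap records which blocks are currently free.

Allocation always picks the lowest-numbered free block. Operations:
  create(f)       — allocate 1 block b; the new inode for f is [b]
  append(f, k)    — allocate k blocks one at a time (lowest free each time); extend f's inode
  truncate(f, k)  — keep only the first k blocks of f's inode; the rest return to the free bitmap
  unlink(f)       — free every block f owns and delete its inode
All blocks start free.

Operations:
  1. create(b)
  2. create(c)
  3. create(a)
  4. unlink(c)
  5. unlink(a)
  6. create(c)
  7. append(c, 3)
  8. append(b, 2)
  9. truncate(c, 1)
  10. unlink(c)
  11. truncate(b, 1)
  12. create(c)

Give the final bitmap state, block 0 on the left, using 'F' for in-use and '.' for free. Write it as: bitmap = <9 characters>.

bitmap = FF.......

create(b): bitmap=F........ | b=[0]
create(c): bitmap=FF....... | b=[0] c=[1]
create(a): bitmap=FFF...... | a=[2] b=[0] c=[1]
unlink(c): bitmap=F.F...... | a=[2] b=[0]
unlink(a): bitmap=F........ | b=[0]
create(c): bitmap=FF....... | b=[0] c=[1]
append(c, 3): bitmap=FFFFF.... | b=[0] c=[1, 2, 3, 4]
append(b, 2): bitmap=FFFFFFF.. | b=[0, 5, 6] c=[1, 2, 3, 4]
truncate(c, 1): bitmap=FF...FF.. | b=[0, 5, 6] c=[1]
unlink(c): bitmap=F....FF.. | b=[0, 5, 6]
truncate(b, 1): bitmap=F........ | b=[0]
create(c): bitmap=FF....... | b=[0] c=[1]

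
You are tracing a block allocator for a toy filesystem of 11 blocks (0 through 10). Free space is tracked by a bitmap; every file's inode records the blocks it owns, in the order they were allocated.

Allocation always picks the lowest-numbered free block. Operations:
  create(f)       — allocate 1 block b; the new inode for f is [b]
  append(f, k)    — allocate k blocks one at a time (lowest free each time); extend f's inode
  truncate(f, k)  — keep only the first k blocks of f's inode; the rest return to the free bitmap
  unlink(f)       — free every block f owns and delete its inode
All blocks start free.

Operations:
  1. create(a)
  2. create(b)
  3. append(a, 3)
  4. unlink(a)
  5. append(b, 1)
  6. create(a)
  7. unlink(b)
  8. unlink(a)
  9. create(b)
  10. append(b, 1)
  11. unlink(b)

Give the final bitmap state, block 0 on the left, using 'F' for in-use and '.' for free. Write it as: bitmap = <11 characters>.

after create(a) → a:[0]  free=[F..........]
after create(b) → a:[0], b:[1]  free=[FF.........]
after append(a, 3) → a:[0, 2, 3, 4], b:[1]  free=[FFFFF......]
after unlink(a) → b:[1]  free=[.F.........]
after append(b, 1) → b:[1, 0]  free=[FF.........]
after create(a) → a:[2], b:[1, 0]  free=[FFF........]
after unlink(b) → a:[2]  free=[..F........]
after unlink(a) →   free=[...........]
after create(b) → b:[0]  free=[F..........]
after append(b, 1) → b:[0, 1]  free=[FF.........]
after unlink(b) →   free=[...........]

bitmap = ...........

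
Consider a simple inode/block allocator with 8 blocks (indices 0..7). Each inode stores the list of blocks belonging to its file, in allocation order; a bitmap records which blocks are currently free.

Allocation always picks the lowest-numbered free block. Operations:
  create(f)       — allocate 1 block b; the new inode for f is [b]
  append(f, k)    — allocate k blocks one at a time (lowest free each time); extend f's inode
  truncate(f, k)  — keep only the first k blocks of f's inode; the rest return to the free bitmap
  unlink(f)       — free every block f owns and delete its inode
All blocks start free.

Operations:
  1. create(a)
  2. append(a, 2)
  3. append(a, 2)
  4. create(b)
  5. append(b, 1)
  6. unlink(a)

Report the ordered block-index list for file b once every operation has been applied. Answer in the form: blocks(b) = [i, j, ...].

  1. create(a)  ⇒  F.......  {a→[0]}
  2. append(a, 2)  ⇒  FFF.....  {a→[0, 1, 2]}
  3. append(a, 2)  ⇒  FFFFF...  {a→[0, 1, 2, 3, 4]}
  4. create(b)  ⇒  FFFFFF..  {a→[0, 1, 2, 3, 4]; b→[5]}
  5. append(b, 1)  ⇒  FFFFFFF.  {a→[0, 1, 2, 3, 4]; b→[5, 6]}
  6. unlink(a)  ⇒  .....FF.  {b→[5, 6]}

blocks(b) = [5, 6]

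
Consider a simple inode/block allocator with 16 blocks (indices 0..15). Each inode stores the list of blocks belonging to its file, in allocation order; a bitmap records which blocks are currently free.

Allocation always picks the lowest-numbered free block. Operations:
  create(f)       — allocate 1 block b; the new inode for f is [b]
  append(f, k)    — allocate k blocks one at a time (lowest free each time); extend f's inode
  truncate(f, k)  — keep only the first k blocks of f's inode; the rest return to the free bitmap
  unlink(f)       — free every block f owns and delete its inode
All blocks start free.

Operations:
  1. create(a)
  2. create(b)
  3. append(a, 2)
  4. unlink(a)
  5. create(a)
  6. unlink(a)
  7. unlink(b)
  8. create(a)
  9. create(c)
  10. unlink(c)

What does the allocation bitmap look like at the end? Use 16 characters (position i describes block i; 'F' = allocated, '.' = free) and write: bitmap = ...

  1. create(a)  ⇒  F...............  {a→[0]}
  2. create(b)  ⇒  FF..............  {a→[0]; b→[1]}
  3. append(a, 2)  ⇒  FFFF............  {a→[0, 2, 3]; b→[1]}
  4. unlink(a)  ⇒  .F..............  {b→[1]}
  5. create(a)  ⇒  FF..............  {a→[0]; b→[1]}
  6. unlink(a)  ⇒  .F..............  {b→[1]}
  7. unlink(b)  ⇒  ................  {}
  8. create(a)  ⇒  F...............  {a→[0]}
  9. create(c)  ⇒  FF..............  {a→[0]; c→[1]}
  10. unlink(c)  ⇒  F...............  {a→[0]}

bitmap = F...............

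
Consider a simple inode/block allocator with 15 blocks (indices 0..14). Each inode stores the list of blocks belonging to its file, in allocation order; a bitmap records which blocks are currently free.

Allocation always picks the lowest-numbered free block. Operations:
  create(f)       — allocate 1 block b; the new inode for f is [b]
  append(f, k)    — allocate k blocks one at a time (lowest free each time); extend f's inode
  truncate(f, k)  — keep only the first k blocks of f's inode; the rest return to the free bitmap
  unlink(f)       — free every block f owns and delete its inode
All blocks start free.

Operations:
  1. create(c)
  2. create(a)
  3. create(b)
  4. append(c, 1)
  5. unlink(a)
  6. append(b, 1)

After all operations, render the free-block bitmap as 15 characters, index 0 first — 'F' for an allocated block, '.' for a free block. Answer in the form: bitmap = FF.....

[1] create(c) — c=0 (map F..............)
[2] create(a) — a=1 c=0 (map FF.............)
[3] create(b) — a=1 b=2 c=0 (map FFF............)
[4] append(c, 1) — a=1 b=2 c=0,3 (map FFFF...........)
[5] unlink(a) — b=2 c=0,3 (map F.FF...........)
[6] append(b, 1) — b=2,1 c=0,3 (map FFFF...........)

bitmap = FFFF...........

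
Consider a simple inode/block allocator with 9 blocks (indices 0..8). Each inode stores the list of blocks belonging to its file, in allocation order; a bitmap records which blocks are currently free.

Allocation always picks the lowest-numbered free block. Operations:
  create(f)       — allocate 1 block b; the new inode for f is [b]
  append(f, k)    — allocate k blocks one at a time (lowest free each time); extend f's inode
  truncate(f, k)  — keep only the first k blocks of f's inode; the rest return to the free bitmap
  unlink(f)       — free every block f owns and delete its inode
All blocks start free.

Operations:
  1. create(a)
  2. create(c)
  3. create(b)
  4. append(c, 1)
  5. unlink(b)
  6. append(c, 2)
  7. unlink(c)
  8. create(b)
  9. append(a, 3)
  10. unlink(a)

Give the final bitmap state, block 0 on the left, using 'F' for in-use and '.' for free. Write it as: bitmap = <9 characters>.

  1. create(a)  ⇒  F........  {a→[0]}
  2. create(c)  ⇒  FF.......  {a→[0]; c→[1]}
  3. create(b)  ⇒  FFF......  {a→[0]; b→[2]; c→[1]}
  4. append(c, 1)  ⇒  FFFF.....  {a→[0]; b→[2]; c→[1, 3]}
  5. unlink(b)  ⇒  FF.F.....  {a→[0]; c→[1, 3]}
  6. append(c, 2)  ⇒  FFFFF....  {a→[0]; c→[1, 3, 2, 4]}
  7. unlink(c)  ⇒  F........  {a→[0]}
  8. create(b)  ⇒  FF.......  {a→[0]; b→[1]}
  9. append(a, 3)  ⇒  FFFFF....  {a→[0, 2, 3, 4]; b→[1]}
  10. unlink(a)  ⇒  .F.......  {b→[1]}

bitmap = .F.......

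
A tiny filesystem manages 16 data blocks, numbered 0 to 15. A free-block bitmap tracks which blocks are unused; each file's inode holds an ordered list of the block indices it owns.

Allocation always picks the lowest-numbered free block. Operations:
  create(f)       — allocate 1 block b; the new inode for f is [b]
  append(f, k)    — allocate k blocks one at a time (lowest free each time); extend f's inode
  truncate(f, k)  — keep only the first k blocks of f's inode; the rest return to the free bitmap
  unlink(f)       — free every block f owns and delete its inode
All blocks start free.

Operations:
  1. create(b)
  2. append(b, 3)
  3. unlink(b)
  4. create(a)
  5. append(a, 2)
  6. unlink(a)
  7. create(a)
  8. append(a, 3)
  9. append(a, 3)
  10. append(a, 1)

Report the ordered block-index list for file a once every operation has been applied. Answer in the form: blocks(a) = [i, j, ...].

blocks(a) = [0, 1, 2, 3, 4, 5, 6, 7]

[1] create(b) — b=0 (map F...............)
[2] append(b, 3) — b=0,1,2,3 (map FFFF............)
[3] unlink(b) —  (map ................)
[4] create(a) — a=0 (map F...............)
[5] append(a, 2) — a=0,1,2 (map FFF.............)
[6] unlink(a) —  (map ................)
[7] create(a) — a=0 (map F...............)
[8] append(a, 3) — a=0,1,2,3 (map FFFF............)
[9] append(a, 3) — a=0,1,2,3,4,5,6 (map FFFFFFF.........)
[10] append(a, 1) — a=0,1,2,3,4,5,6,7 (map FFFFFFFF........)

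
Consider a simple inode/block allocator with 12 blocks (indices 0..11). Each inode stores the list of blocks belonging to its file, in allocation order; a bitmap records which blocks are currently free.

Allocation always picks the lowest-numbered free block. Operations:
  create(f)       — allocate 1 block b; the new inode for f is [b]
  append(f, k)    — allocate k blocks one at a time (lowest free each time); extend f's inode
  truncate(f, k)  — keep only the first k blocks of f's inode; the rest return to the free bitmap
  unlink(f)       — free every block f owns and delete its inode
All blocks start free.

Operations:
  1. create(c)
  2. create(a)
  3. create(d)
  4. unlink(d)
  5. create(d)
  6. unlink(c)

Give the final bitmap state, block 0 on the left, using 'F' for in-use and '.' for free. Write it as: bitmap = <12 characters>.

bitmap = .FF.........

  1. create(c)  ⇒  F...........  {c→[0]}
  2. create(a)  ⇒  FF..........  {a→[1]; c→[0]}
  3. create(d)  ⇒  FFF.........  {a→[1]; c→[0]; d→[2]}
  4. unlink(d)  ⇒  FF..........  {a→[1]; c→[0]}
  5. create(d)  ⇒  FFF.........  {a→[1]; c→[0]; d→[2]}
  6. unlink(c)  ⇒  .FF.........  {a→[1]; d→[2]}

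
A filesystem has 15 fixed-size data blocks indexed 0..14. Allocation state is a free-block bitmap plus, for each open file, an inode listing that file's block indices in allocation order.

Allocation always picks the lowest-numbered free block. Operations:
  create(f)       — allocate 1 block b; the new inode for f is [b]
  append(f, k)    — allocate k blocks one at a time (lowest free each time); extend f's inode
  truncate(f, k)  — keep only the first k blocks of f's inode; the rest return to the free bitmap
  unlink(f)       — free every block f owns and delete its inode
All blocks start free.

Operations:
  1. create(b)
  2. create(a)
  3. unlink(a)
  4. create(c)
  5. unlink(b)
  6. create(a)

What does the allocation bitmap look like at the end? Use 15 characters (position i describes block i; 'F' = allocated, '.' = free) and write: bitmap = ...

bitmap = FF.............

after create(b) → b:[0]  free=[F..............]
after create(a) → a:[1], b:[0]  free=[FF.............]
after unlink(a) → b:[0]  free=[F..............]
after create(c) → b:[0], c:[1]  free=[FF.............]
after unlink(b) → c:[1]  free=[.F.............]
after create(a) → a:[0], c:[1]  free=[FF.............]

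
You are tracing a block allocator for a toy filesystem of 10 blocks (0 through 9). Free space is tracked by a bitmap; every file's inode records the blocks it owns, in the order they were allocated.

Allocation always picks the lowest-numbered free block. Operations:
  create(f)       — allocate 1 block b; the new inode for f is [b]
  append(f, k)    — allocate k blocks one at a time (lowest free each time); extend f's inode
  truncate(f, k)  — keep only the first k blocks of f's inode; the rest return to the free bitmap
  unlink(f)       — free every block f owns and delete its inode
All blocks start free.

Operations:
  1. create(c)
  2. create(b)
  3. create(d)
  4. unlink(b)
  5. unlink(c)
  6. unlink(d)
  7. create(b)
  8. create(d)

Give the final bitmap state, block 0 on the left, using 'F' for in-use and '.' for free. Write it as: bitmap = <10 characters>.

bitmap = FF........

after create(c) → c:[0]  free=[F.........]
after create(b) → b:[1], c:[0]  free=[FF........]
after create(d) → b:[1], c:[0], d:[2]  free=[FFF.......]
after unlink(b) → c:[0], d:[2]  free=[F.F.......]
after unlink(c) → d:[2]  free=[..F.......]
after unlink(d) →   free=[..........]
after create(b) → b:[0]  free=[F.........]
after create(d) → b:[0], d:[1]  free=[FF........]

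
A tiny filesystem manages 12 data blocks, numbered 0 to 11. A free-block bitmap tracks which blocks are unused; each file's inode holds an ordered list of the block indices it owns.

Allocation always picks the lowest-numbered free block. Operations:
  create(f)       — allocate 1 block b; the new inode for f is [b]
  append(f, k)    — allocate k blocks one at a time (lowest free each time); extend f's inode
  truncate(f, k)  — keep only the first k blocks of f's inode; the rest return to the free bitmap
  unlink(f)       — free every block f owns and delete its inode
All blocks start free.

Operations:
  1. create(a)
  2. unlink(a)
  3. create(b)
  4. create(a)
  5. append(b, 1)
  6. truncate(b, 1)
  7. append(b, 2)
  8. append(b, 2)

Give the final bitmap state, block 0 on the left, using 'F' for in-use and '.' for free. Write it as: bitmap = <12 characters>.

create(a): bitmap=F........... | a=[0]
unlink(a): bitmap=............ | 
create(b): bitmap=F........... | b=[0]
create(a): bitmap=FF.......... | a=[1] b=[0]
append(b, 1): bitmap=FFF......... | a=[1] b=[0, 2]
truncate(b, 1): bitmap=FF.......... | a=[1] b=[0]
append(b, 2): bitmap=FFFF........ | a=[1] b=[0, 2, 3]
append(b, 2): bitmap=FFFFFF...... | a=[1] b=[0, 2, 3, 4, 5]

bitmap = FFFFFF......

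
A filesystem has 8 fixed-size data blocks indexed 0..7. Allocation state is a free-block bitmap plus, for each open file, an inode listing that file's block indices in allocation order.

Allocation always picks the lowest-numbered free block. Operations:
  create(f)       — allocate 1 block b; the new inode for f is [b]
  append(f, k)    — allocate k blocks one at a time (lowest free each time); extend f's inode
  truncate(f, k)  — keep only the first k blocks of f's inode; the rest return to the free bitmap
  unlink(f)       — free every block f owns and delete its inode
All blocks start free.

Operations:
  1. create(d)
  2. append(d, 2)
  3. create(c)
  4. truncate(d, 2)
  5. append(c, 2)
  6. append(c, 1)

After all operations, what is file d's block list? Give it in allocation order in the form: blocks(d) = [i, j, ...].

blocks(d) = [0, 1]

create(d): bitmap=F....... | d=[0]
append(d, 2): bitmap=FFF..... | d=[0, 1, 2]
create(c): bitmap=FFFF.... | c=[3] d=[0, 1, 2]
truncate(d, 2): bitmap=FF.F.... | c=[3] d=[0, 1]
append(c, 2): bitmap=FFFFF... | c=[3, 2, 4] d=[0, 1]
append(c, 1): bitmap=FFFFFF.. | c=[3, 2, 4, 5] d=[0, 1]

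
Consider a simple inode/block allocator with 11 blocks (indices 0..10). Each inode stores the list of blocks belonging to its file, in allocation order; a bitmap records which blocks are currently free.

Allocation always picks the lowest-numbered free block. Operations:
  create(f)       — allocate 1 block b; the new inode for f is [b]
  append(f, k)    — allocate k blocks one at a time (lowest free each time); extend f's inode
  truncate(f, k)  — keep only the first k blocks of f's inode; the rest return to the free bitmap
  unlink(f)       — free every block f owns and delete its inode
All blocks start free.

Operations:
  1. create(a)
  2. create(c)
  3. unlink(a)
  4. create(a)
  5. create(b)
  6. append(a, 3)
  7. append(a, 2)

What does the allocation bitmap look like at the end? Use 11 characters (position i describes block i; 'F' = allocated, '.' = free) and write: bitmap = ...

bitmap = FFFFFFFF...

create(a): bitmap=F.......... | a=[0]
create(c): bitmap=FF......... | a=[0] c=[1]
unlink(a): bitmap=.F......... | c=[1]
create(a): bitmap=FF......... | a=[0] c=[1]
create(b): bitmap=FFF........ | a=[0] b=[2] c=[1]
append(a, 3): bitmap=FFFFFF..... | a=[0, 3, 4, 5] b=[2] c=[1]
append(a, 2): bitmap=FFFFFFFF... | a=[0, 3, 4, 5, 6, 7] b=[2] c=[1]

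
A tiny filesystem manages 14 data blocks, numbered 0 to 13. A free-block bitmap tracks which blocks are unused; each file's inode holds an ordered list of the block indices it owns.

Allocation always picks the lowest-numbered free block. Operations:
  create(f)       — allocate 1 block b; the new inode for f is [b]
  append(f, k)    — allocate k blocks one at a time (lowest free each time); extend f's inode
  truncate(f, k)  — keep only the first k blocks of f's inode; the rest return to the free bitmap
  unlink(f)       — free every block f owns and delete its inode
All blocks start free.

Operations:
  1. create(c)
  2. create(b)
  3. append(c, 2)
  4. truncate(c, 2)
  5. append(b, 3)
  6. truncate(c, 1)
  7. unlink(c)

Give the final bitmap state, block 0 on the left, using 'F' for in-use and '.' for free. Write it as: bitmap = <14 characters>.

after create(c) → c:[0]  free=[F.............]
after create(b) → b:[1], c:[0]  free=[FF............]
after append(c, 2) → b:[1], c:[0, 2, 3]  free=[FFFF..........]
after truncate(c, 2) → b:[1], c:[0, 2]  free=[FFF...........]
after append(b, 3) → b:[1, 3, 4, 5], c:[0, 2]  free=[FFFFFF........]
after truncate(c, 1) → b:[1, 3, 4, 5], c:[0]  free=[FF.FFF........]
after unlink(c) → b:[1, 3, 4, 5]  free=[.F.FFF........]

bitmap = .F.FFF........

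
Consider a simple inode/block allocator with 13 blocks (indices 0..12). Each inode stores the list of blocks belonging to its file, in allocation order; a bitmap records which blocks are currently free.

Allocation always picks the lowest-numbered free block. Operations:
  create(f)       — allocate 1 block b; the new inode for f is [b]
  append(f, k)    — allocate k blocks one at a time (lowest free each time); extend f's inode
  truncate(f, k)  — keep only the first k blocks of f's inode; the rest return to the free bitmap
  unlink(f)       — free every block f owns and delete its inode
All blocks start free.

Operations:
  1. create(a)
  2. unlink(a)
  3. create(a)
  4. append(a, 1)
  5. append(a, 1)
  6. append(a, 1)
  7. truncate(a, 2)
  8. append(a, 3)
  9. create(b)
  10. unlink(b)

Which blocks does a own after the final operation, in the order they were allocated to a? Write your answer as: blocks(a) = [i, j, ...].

[1] create(a) — a=0 (map F............)
[2] unlink(a) —  (map .............)
[3] create(a) — a=0 (map F............)
[4] append(a, 1) — a=0,1 (map FF...........)
[5] append(a, 1) — a=0,1,2 (map FFF..........)
[6] append(a, 1) — a=0,1,2,3 (map FFFF.........)
[7] truncate(a, 2) — a=0,1 (map FF...........)
[8] append(a, 3) — a=0,1,2,3,4 (map FFFFF........)
[9] create(b) — a=0,1,2,3,4 b=5 (map FFFFFF.......)
[10] unlink(b) — a=0,1,2,3,4 (map FFFFF........)

blocks(a) = [0, 1, 2, 3, 4]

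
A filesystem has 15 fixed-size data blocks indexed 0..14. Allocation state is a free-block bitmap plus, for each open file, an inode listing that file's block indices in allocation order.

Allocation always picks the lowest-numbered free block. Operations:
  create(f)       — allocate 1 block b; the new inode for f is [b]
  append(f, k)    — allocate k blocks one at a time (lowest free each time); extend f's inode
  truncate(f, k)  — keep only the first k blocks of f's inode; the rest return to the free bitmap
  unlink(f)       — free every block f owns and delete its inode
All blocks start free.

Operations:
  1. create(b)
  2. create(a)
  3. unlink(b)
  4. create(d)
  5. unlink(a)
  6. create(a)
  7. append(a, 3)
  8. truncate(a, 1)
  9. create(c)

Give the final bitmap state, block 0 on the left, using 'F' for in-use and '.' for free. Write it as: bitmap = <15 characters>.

  1. create(b)  ⇒  F..............  {b→[0]}
  2. create(a)  ⇒  FF.............  {a→[1]; b→[0]}
  3. unlink(b)  ⇒  .F.............  {a→[1]}
  4. create(d)  ⇒  FF.............  {a→[1]; d→[0]}
  5. unlink(a)  ⇒  F..............  {d→[0]}
  6. create(a)  ⇒  FF.............  {a→[1]; d→[0]}
  7. append(a, 3)  ⇒  FFFFF..........  {a→[1, 2, 3, 4]; d→[0]}
  8. truncate(a, 1)  ⇒  FF.............  {a→[1]; d→[0]}
  9. create(c)  ⇒  FFF............  {a→[1]; c→[2]; d→[0]}

bitmap = FFF............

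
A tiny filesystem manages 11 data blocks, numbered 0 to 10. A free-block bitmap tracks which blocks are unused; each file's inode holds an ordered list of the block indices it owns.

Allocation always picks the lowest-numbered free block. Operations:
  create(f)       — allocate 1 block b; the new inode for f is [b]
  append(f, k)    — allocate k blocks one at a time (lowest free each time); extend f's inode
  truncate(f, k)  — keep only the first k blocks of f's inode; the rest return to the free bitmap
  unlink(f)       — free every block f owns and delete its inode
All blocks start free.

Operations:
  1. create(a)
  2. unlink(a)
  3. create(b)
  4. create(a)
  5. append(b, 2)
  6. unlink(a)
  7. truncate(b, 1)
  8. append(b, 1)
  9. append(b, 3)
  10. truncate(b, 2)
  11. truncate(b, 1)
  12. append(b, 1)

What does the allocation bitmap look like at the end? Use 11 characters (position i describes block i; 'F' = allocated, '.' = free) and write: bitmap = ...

  1. create(a)  ⇒  F..........  {a→[0]}
  2. unlink(a)  ⇒  ...........  {}
  3. create(b)  ⇒  F..........  {b→[0]}
  4. create(a)  ⇒  FF.........  {a→[1]; b→[0]}
  5. append(b, 2)  ⇒  FFFF.......  {a→[1]; b→[0, 2, 3]}
  6. unlink(a)  ⇒  F.FF.......  {b→[0, 2, 3]}
  7. truncate(b, 1)  ⇒  F..........  {b→[0]}
  8. append(b, 1)  ⇒  FF.........  {b→[0, 1]}
  9. append(b, 3)  ⇒  FFFFF......  {b→[0, 1, 2, 3, 4]}
  10. truncate(b, 2)  ⇒  FF.........  {b→[0, 1]}
  11. truncate(b, 1)  ⇒  F..........  {b→[0]}
  12. append(b, 1)  ⇒  FF.........  {b→[0, 1]}

bitmap = FF.........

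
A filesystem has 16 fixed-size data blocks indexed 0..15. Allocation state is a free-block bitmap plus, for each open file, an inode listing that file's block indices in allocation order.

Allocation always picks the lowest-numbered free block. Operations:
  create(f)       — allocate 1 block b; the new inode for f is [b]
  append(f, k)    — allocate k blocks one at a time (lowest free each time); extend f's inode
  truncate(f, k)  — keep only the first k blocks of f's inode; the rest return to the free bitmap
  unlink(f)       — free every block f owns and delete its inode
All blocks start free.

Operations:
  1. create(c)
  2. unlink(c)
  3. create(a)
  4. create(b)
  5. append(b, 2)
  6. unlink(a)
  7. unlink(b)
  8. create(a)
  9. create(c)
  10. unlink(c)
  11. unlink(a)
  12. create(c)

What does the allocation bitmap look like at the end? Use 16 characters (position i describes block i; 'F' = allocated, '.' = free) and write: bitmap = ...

bitmap = F...............

[1] create(c) — c=0 (map F...............)
[2] unlink(c) —  (map ................)
[3] create(a) — a=0 (map F...............)
[4] create(b) — a=0 b=1 (map FF..............)
[5] append(b, 2) — a=0 b=1,2,3 (map FFFF............)
[6] unlink(a) — b=1,2,3 (map .FFF............)
[7] unlink(b) —  (map ................)
[8] create(a) — a=0 (map F...............)
[9] create(c) — a=0 c=1 (map FF..............)
[10] unlink(c) — a=0 (map F...............)
[11] unlink(a) —  (map ................)
[12] create(c) — c=0 (map F...............)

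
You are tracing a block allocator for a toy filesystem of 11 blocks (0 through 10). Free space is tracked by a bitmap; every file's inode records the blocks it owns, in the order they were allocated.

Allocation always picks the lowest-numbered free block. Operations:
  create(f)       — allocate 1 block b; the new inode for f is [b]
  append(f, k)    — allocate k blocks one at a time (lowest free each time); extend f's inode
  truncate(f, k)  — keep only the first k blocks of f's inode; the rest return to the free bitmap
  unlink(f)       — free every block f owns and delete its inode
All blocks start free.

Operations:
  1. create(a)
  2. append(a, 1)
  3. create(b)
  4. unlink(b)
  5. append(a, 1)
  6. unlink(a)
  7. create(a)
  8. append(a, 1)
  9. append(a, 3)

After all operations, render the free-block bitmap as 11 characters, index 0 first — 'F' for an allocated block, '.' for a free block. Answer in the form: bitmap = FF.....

  1. create(a)  ⇒  F..........  {a→[0]}
  2. append(a, 1)  ⇒  FF.........  {a→[0, 1]}
  3. create(b)  ⇒  FFF........  {a→[0, 1]; b→[2]}
  4. unlink(b)  ⇒  FF.........  {a→[0, 1]}
  5. append(a, 1)  ⇒  FFF........  {a→[0, 1, 2]}
  6. unlink(a)  ⇒  ...........  {}
  7. create(a)  ⇒  F..........  {a→[0]}
  8. append(a, 1)  ⇒  FF.........  {a→[0, 1]}
  9. append(a, 3)  ⇒  FFFFF......  {a→[0, 1, 2, 3, 4]}

bitmap = FFFFF......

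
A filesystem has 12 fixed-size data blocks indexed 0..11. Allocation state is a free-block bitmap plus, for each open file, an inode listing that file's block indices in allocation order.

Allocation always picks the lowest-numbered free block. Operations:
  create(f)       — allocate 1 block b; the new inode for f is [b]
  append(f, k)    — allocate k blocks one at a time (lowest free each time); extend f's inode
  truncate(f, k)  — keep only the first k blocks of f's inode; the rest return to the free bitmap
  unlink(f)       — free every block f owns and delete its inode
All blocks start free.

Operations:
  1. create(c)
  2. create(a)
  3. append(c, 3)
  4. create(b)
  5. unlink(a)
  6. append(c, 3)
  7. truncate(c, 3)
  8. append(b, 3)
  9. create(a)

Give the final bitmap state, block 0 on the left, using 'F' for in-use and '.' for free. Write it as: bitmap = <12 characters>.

[1] create(c) — c=0 (map F...........)
[2] create(a) — a=1 c=0 (map FF..........)
[3] append(c, 3) — a=1 c=0,2,3,4 (map FFFFF.......)
[4] create(b) — a=1 b=5 c=0,2,3,4 (map FFFFFF......)
[5] unlink(a) — b=5 c=0,2,3,4 (map F.FFFF......)
[6] append(c, 3) — b=5 c=0,2,3,4,1,6,7 (map FFFFFFFF....)
[7] truncate(c, 3) — b=5 c=0,2,3 (map F.FF.F......)
[8] append(b, 3) — b=5,1,4,6 c=0,2,3 (map FFFFFFF.....)
[9] create(a) — a=7 b=5,1,4,6 c=0,2,3 (map FFFFFFFF....)

bitmap = FFFFFFFF....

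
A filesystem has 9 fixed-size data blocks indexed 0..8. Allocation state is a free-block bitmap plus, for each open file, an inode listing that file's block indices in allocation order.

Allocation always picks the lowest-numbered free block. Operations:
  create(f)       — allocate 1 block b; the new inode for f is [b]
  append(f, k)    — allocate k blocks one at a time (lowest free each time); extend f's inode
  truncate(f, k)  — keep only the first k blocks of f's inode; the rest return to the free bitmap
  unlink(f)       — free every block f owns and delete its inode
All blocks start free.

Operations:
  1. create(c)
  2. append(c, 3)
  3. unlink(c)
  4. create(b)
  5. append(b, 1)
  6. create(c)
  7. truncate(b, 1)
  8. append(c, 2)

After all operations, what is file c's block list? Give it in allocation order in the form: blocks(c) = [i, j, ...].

blocks(c) = [2, 1, 3]

after create(c) → c:[0]  free=[F........]
after append(c, 3) → c:[0, 1, 2, 3]  free=[FFFF.....]
after unlink(c) →   free=[.........]
after create(b) → b:[0]  free=[F........]
after append(b, 1) → b:[0, 1]  free=[FF.......]
after create(c) → b:[0, 1], c:[2]  free=[FFF......]
after truncate(b, 1) → b:[0], c:[2]  free=[F.F......]
after append(c, 2) → b:[0], c:[2, 1, 3]  free=[FFFF.....]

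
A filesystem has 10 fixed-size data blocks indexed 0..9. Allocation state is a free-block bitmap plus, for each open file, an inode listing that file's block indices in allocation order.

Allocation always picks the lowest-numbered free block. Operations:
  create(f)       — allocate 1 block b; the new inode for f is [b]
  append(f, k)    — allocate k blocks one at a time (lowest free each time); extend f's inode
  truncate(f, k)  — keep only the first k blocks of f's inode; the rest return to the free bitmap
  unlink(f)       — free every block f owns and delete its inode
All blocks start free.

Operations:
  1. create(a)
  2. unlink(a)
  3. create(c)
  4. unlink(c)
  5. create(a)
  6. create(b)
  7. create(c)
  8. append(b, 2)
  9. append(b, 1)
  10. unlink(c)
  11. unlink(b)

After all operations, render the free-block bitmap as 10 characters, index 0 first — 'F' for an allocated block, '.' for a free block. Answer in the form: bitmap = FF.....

after create(a) → a:[0]  free=[F.........]
after unlink(a) →   free=[..........]
after create(c) → c:[0]  free=[F.........]
after unlink(c) →   free=[..........]
after create(a) → a:[0]  free=[F.........]
after create(b) → a:[0], b:[1]  free=[FF........]
after create(c) → a:[0], b:[1], c:[2]  free=[FFF.......]
after append(b, 2) → a:[0], b:[1, 3, 4], c:[2]  free=[FFFFF.....]
after append(b, 1) → a:[0], b:[1, 3, 4, 5], c:[2]  free=[FFFFFF....]
after unlink(c) → a:[0], b:[1, 3, 4, 5]  free=[FF.FFF....]
after unlink(b) → a:[0]  free=[F.........]

bitmap = F.........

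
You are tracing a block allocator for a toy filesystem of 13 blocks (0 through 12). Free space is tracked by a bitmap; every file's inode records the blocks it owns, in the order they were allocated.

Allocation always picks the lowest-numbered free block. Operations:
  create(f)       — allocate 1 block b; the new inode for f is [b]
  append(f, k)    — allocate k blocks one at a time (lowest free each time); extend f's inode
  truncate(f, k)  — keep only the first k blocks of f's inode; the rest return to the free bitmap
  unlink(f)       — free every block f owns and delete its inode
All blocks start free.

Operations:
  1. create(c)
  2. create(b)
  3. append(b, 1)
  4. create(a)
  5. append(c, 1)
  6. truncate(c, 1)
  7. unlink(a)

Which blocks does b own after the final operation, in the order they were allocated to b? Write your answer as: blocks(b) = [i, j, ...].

after create(c) → c:[0]  free=[F............]
after create(b) → b:[1], c:[0]  free=[FF...........]
after append(b, 1) → b:[1, 2], c:[0]  free=[FFF..........]
after create(a) → a:[3], b:[1, 2], c:[0]  free=[FFFF.........]
after append(c, 1) → a:[3], b:[1, 2], c:[0, 4]  free=[FFFFF........]
after truncate(c, 1) → a:[3], b:[1, 2], c:[0]  free=[FFFF.........]
after unlink(a) → b:[1, 2], c:[0]  free=[FFF..........]

blocks(b) = [1, 2]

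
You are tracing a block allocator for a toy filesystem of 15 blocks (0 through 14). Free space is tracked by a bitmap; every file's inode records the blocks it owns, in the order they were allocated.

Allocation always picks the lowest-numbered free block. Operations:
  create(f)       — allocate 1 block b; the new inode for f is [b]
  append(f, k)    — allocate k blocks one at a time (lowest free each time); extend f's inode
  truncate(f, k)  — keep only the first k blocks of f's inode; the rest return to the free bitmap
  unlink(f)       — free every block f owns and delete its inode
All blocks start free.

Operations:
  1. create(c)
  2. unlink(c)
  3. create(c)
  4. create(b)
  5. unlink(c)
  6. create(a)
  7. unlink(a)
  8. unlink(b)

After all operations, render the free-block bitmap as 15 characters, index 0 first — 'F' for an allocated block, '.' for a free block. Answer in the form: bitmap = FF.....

bitmap = ...............

  1. create(c)  ⇒  F..............  {c→[0]}
  2. unlink(c)  ⇒  ...............  {}
  3. create(c)  ⇒  F..............  {c→[0]}
  4. create(b)  ⇒  FF.............  {b→[1]; c→[0]}
  5. unlink(c)  ⇒  .F.............  {b→[1]}
  6. create(a)  ⇒  FF.............  {a→[0]; b→[1]}
  7. unlink(a)  ⇒  .F.............  {b→[1]}
  8. unlink(b)  ⇒  ...............  {}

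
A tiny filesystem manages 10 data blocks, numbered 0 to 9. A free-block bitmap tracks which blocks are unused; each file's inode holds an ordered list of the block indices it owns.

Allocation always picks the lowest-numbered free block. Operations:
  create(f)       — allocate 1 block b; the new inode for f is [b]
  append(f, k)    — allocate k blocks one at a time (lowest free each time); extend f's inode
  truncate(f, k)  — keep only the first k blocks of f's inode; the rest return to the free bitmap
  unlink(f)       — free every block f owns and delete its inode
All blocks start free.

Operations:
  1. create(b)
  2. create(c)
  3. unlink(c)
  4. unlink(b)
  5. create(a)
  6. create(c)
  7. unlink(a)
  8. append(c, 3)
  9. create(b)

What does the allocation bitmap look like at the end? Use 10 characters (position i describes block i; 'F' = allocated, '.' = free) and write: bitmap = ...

bitmap = FFFFF.....

create(b): bitmap=F......... | b=[0]
create(c): bitmap=FF........ | b=[0] c=[1]
unlink(c): bitmap=F......... | b=[0]
unlink(b): bitmap=.......... | 
create(a): bitmap=F......... | a=[0]
create(c): bitmap=FF........ | a=[0] c=[1]
unlink(a): bitmap=.F........ | c=[1]
append(c, 3): bitmap=FFFF...... | c=[1, 0, 2, 3]
create(b): bitmap=FFFFF..... | b=[4] c=[1, 0, 2, 3]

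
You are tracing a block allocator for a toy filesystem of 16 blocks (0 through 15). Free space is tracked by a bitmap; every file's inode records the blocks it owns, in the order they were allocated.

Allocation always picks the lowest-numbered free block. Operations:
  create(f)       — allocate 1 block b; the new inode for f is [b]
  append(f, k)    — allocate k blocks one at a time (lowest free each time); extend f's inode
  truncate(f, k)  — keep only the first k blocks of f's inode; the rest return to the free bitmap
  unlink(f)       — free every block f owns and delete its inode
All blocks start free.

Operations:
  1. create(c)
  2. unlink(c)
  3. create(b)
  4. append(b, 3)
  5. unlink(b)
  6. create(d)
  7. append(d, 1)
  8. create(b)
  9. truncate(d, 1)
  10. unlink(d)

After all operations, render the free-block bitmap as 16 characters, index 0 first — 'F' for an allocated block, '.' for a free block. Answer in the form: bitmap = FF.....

create(c): bitmap=F............... | c=[0]
unlink(c): bitmap=................ | 
create(b): bitmap=F............... | b=[0]
append(b, 3): bitmap=FFFF............ | b=[0, 1, 2, 3]
unlink(b): bitmap=................ | 
create(d): bitmap=F............... | d=[0]
append(d, 1): bitmap=FF.............. | d=[0, 1]
create(b): bitmap=FFF............. | b=[2] d=[0, 1]
truncate(d, 1): bitmap=F.F............. | b=[2] d=[0]
unlink(d): bitmap=..F............. | b=[2]

bitmap = ..F.............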